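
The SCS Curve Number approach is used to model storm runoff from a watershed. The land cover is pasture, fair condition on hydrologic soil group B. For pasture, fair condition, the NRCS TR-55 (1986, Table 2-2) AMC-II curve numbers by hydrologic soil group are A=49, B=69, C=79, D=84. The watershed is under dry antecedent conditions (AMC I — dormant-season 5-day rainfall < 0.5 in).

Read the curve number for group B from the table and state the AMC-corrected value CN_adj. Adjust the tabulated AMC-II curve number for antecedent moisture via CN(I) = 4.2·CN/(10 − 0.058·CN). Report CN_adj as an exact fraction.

NRCS table: pasture, fair condition, soil group B → CN(II) = 69
CN(I) from CN(II)=69: (4.2·69)/(10 − 0.058·69) = 144900/2999 ≈ 48.316

CN_adj = 144900/2999 ≈ 48.316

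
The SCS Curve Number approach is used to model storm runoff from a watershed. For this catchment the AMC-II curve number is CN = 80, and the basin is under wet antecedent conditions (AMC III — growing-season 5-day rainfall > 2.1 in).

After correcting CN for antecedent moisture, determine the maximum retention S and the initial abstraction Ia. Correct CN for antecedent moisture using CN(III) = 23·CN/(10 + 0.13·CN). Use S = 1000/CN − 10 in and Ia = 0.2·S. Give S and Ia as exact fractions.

Wet (AMC III): CN(III) = 23·80/(10 + 0.13·80) = 1840/(102/5) = 4600/51 ≈ 90.196
Max retention: S = 1000/(4600/51) − 10 = 25/23 in (≈ 1.087 in)
Initial abstraction Ia = S/5 = (25/23)/5 = 5/23 ≈ 0.217 in

S = 25/23 in ≈ 1.087 in; Ia = 5/23 in ≈ 0.217 in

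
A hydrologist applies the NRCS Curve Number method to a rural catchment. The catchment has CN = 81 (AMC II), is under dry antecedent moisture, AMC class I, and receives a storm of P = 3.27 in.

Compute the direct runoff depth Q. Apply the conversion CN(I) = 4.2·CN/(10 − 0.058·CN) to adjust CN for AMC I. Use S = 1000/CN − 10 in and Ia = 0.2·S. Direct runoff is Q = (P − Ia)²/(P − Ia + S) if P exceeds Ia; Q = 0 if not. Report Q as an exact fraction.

Q = 134122215529/223890212700 in ≈ 0.599 in

Adjust CN=81 to AMC I: 4.2·81/(10 − 0.058·81) → (1701/5) ÷ (2651/500) = 170100/2651 ≈ 64.164
Retention S: 1000/CN − 10 with CN=64.164 → S = 9500/1701 ≈ 5.585 in
Ia = 0.2S: 0.2·5.585 = 1.117 in (exactly 1900/1701)
Excess rainfall: 3.270 − 1.117 = 2.153 in; P > Ia so Q > 0
Runoff Q = (P−Ia)²/(P−Ia+S) = (2.153)²/(2.153+5.585) = 134122215529/223890212700 ≈ 0.599 in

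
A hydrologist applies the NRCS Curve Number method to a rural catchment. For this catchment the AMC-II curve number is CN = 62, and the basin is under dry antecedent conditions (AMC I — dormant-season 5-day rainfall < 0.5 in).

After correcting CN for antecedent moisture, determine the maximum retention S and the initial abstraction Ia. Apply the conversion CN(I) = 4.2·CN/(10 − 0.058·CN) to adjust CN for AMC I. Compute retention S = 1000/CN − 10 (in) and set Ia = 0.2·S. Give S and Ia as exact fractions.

S = 9500/651 in ≈ 14.593 in; Ia = 1900/651 in ≈ 2.919 in

CN(I) from CN(II)=62: (4.2·62)/(10 − 0.058·62) = 65100/1601 ≈ 40.662
S = 1000/(65100/1601) − 10 = 9500/651 in ≈ 14.593 in
Ia = 0.2S: 0.2·14.593 = 2.919 in (exactly 1900/651)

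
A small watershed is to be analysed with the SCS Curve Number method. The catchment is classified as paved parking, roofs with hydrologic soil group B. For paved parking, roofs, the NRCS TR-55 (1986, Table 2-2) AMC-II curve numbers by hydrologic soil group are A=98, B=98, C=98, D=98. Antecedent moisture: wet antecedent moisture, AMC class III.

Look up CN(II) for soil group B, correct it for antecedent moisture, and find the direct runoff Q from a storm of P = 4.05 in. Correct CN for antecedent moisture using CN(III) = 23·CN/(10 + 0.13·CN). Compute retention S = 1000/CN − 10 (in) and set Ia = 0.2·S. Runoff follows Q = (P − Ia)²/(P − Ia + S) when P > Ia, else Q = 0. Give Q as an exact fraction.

Q = 8260446769/2093672980 in ≈ 3.945 in

NRCS table: paved parking, roofs, soil group B → CN(II) = 98
Wet (AMC III): CN(III) = 23·98/(10 + 0.13·98) = 2254/(1137/50) = 112700/1137 ≈ 99.120
Retention S: 1000/CN − 10 with CN=99.120 → S = 100/1127 ≈ 0.089 in
Ia = 0.2·(100/1127) = 20/1127 in ≈ 0.018 in
P − Ia = 4.050 − 0.018 = 90887/22540 ≈ 4.032 in (> 0, runoff occurs)
Q: (90887/22540)² ÷ (92887/22540) = 8260446769/2093672980 in (≈ 3.945 in)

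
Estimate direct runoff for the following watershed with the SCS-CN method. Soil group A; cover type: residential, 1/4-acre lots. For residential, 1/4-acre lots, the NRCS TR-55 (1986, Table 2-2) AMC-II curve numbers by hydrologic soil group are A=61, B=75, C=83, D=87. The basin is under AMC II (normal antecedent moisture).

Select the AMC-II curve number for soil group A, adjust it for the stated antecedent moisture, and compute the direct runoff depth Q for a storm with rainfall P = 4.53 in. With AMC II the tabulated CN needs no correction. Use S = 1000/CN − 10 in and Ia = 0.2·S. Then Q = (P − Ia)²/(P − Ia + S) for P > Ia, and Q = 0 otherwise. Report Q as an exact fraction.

Q = 43705321/39875700 in ≈ 1.096 in

NRCS table: residential, 1/4-acre lots, soil group A → CN(II) = 61
AMC II — tabulated CN = 61 applies directly.
Max retention: S = 1000/61 − 10 = 390/61 in (≈ 6.393 in)
Ia = 0.2S: 0.2·6.393 = 1.279 in (exactly 78/61)
Excess rainfall: 4.530 − 1.279 = 3.251 in; P > Ia so Q > 0
Runoff Q = (P−Ia)²/(P−Ia+S) = (3.251)²/(3.251+6.393) = 43705321/39875700 ≈ 1.096 in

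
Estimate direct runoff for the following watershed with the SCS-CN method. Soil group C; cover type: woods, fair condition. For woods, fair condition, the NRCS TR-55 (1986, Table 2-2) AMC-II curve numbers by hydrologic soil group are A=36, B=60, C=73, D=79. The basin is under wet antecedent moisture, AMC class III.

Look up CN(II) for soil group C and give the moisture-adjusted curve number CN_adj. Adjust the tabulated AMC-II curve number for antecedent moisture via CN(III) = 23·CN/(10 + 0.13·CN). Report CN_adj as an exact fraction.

NRCS table: woods, fair condition, soil group C → CN(II) = 73
Wet (AMC III): CN(III) = 23·73/(10 + 0.13·73) = 1679/(1949/100) = 167900/1949 ≈ 86.147

CN_adj = 167900/1949 ≈ 86.147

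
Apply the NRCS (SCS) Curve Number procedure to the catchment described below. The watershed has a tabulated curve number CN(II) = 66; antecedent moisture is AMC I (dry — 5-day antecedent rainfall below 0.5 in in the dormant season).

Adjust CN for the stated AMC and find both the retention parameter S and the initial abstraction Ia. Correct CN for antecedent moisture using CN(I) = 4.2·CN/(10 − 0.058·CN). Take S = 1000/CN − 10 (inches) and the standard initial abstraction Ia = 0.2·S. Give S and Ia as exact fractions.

CN(I) from CN(II)=66: (4.2·66)/(10 − 0.058·66) = 69300/1543 ≈ 44.913
Max retention: S = 1000/(69300/1543) − 10 = 8500/693 in (≈ 12.266 in)
Ia = 0.2·(8500/693) = 1700/693 in ≈ 2.453 in

S = 8500/693 in ≈ 12.266 in; Ia = 1700/693 in ≈ 2.453 in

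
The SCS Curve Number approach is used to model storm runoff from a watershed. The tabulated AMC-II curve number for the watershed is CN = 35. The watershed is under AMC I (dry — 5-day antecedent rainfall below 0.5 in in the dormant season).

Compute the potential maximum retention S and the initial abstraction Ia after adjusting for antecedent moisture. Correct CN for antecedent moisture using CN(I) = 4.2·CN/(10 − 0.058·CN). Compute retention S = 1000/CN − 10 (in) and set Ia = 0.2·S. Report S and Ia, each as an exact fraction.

S = 6500/147 in ≈ 44.218 in; Ia = 1300/147 in ≈ 8.844 in

Adjust CN=35 to AMC I: 4.2·35/(10 − 0.058·35) → 147 ÷ (797/100) = 14700/797 ≈ 18.444
Retention S: 1000/CN − 10 with CN=18.444 → S = 6500/147 ≈ 44.218 in
Initial abstraction Ia = S/5 = (6500/147)/5 = 1300/147 ≈ 8.844 in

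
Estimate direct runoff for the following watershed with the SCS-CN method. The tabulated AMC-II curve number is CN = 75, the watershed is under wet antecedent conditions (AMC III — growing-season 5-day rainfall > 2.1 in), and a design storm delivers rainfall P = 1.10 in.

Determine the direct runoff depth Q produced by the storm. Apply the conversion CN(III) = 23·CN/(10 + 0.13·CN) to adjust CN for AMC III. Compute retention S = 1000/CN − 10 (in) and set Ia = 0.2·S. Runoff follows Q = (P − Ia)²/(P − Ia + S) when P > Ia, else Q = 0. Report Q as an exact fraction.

Q = 312481/1075710 in ≈ 0.290 in

Wet (AMC III): CN(III) = 23·75/(10 + 0.13·75) = 1725/(79/4) = 6900/79 ≈ 87.342
Max retention: S = 1000/(6900/79) − 10 = 100/69 in (≈ 1.449 in)
Ia = 0.2S: 0.2·1.449 = 0.290 in (exactly 20/69)
Excess rainfall: 1.100 − 0.290 = 0.810 in; P > Ia so Q > 0
Runoff Q = (P−Ia)²/(P−Ia+S) = (0.810)²/(0.810+1.449) = 312481/1075710 ≈ 0.290 in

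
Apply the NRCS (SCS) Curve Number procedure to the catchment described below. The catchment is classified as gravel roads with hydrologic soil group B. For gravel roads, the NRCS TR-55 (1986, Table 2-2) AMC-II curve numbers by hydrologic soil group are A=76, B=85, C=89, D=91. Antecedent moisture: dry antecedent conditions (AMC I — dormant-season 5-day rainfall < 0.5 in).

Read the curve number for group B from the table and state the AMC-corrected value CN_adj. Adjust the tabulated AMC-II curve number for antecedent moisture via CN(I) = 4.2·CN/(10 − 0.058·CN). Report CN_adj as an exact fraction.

CN_adj = 11900/169 ≈ 70.414

NRCS table: gravel roads, soil group B → CN(II) = 85
Adjust CN=85 to AMC I: 4.2·85/(10 − 0.058·85) → 357 ÷ (507/100) = 11900/169 ≈ 70.414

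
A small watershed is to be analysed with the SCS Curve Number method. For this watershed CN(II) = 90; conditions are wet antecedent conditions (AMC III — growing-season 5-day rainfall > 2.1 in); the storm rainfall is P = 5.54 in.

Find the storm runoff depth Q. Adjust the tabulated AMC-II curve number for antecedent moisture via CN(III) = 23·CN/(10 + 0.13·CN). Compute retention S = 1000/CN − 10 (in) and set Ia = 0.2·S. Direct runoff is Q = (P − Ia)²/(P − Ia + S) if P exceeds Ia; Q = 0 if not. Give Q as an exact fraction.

Wet (AMC III): CN(III) = 23·90/(10 + 0.13·90) = 2070/(217/10) = 20700/217 ≈ 95.392
Retention S: 1000/CN − 10 with CN=95.392 → S = 100/207 ≈ 0.483 in
Ia = 0.2S: 0.2·0.483 = 0.097 in (exactly 20/207)
Excess rainfall: 5.540 − 0.097 = 5.443 in; P > Ia so Q > 0
Runoff Q = (P−Ia)²/(P−Ia+S) = (5.443)²/(5.443+0.483) = 3174082921/634858650 ≈ 5.000 in

Q = 3174082921/634858650 in ≈ 5.000 in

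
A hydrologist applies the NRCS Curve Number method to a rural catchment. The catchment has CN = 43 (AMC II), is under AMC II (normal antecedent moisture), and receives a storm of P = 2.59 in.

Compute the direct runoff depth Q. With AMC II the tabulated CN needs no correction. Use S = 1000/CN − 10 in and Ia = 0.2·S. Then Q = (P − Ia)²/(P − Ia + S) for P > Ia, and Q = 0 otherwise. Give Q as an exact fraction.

AMC II — tabulated CN = 43 applies directly.
Max retention: S = 1000/43 − 10 = 570/43 in (≈ 13.256 in)
Initial abstraction Ia = S/5 = (570/43)/5 = 114/43 ≈ 2.651 in
P = 2.590 ≤ Ia = 2.651 in: entire storm abstracted, Q = 0.

Q = 0 in ≈ 0.000 in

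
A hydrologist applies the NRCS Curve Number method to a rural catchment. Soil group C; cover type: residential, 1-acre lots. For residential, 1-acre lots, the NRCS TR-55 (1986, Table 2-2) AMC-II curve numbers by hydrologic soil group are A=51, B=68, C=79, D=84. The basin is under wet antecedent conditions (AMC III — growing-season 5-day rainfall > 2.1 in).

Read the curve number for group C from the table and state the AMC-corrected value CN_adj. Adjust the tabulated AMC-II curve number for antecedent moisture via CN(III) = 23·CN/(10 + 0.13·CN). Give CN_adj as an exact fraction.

CN_adj = 181700/2027 ≈ 89.640

NRCS table: residential, 1-acre lots, soil group C → CN(II) = 79
Adjust CN=79 to AMC III: 23·79/(10 + 0.13·79) → 1817 ÷ (2027/100) = 181700/2027 ≈ 89.640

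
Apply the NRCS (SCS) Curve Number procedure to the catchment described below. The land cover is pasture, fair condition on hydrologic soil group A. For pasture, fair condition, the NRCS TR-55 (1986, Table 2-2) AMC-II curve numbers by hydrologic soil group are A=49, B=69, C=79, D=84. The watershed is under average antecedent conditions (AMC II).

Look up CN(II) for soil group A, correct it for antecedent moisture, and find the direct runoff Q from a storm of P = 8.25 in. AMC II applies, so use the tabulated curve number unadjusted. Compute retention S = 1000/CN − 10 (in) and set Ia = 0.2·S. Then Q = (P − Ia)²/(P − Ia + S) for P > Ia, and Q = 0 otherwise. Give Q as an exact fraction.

Q = 162409/70756 in ≈ 2.295 in

NRCS table: pasture, fair condition, soil group A → CN(II) = 49
Average conditions: CN = 49 (no AMC adjustment).
S = 1000/49 − 10 = 510/49 in ≈ 10.408 in
Ia = 0.2·(510/49) = 102/49 in ≈ 2.082 in
Since P=8.250 > Ia=2.082: effective rainfall P−Ia = 1209/196 in
Q = (1209/196)²/((1209/196) + 510/49) = (1461681/38416)/(3249/196) = 162409/70756 in ≈ 2.295 in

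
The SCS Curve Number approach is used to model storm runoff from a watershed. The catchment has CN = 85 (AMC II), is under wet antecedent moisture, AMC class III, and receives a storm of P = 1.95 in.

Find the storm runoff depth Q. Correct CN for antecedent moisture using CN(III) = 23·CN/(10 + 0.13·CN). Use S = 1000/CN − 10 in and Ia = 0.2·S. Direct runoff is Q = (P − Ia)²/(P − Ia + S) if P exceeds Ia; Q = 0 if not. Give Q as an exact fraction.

Q = 65791467/52261060 in ≈ 1.259 in

Wet (AMC III): CN(III) = 23·85/(10 + 0.13·85) = 1955/(421/20) = 39100/421 ≈ 92.874
S = 1000/(39100/421) − 10 = 300/391 in ≈ 0.767 in
Ia = 0.2·(300/391) = 60/391 in ≈ 0.153 in
P − Ia = 1.950 − 0.153 = 14049/7820 ≈ 1.797 in (> 0, runoff occurs)
Runoff Q = (P−Ia)²/(P−Ia+S) = (1.797)²/(1.797+0.767) = 65791467/52261060 ≈ 1.259 in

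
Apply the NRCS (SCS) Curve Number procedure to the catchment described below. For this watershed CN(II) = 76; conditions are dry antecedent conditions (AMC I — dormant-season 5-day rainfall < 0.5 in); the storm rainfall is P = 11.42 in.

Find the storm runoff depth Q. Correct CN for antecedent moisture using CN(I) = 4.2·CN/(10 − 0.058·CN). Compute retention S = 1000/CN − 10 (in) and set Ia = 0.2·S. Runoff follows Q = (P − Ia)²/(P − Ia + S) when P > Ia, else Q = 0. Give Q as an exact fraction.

Adjust CN=76 to AMC I: 4.2·76/(10 − 0.058·76) → (1596/5) ÷ (699/125) = 13300/233 ≈ 57.082
Retention S: 1000/CN − 10 with CN=57.082 → S = 1000/133 ≈ 7.519 in
Initial abstraction Ia = S/5 = (1000/133)/5 = 200/133 ≈ 1.504 in
Excess rainfall: 11.420 − 1.504 = 9.916 in; P > Ia so Q > 0
Q = (65943/6650)²/((65943/6650) + 1000/133) = (4348479249/44222500)/(115943/6650) = 4348479249/771020950 in ≈ 5.640 in

Q = 4348479249/771020950 in ≈ 5.640 in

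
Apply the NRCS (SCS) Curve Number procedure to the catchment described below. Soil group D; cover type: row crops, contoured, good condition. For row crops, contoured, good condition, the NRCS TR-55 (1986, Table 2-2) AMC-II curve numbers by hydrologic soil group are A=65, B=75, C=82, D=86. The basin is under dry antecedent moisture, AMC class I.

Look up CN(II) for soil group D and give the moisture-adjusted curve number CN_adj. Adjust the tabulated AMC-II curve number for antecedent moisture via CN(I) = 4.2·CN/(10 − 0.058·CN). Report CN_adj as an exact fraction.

NRCS table: row crops, contoured, good condition, soil group D → CN(II) = 86
Dry (AMC I): CN(I) = 4.2·86/(10 − 0.058·86) = (1806/5)/(1253/250) = 12900/179 ≈ 72.067

CN_adj = 12900/179 ≈ 72.067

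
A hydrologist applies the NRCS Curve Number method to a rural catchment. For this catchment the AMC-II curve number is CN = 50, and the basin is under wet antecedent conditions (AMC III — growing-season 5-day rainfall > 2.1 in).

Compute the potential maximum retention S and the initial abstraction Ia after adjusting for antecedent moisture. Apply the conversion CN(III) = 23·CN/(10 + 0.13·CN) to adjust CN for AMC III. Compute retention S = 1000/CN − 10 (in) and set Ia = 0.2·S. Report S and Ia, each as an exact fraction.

Wet (AMC III): CN(III) = 23·50/(10 + 0.13·50) = 1150/(33/2) = 2300/33 ≈ 69.697
Max retention: S = 1000/(2300/33) − 10 = 100/23 in (≈ 4.348 in)
Initial abstraction Ia = S/5 = (100/23)/5 = 20/23 ≈ 0.870 in

S = 100/23 in ≈ 4.348 in; Ia = 20/23 in ≈ 0.870 in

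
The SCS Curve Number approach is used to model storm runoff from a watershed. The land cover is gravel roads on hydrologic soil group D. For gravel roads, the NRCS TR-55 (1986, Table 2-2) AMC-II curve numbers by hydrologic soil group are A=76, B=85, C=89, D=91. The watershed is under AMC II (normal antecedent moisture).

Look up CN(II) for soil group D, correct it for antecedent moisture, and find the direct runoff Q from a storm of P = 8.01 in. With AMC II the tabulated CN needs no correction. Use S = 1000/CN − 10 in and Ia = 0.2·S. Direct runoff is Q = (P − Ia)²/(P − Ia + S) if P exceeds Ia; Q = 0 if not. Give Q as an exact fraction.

Q = 561547809/80980900 in ≈ 6.934 in

NRCS table: gravel roads, soil group D → CN(II) = 91
AMC II — tabulated CN = 91 applies directly.
Retention S: 1000/CN − 10 with CN=91.000 → S = 90/91 ≈ 0.989 in
Initial abstraction Ia = S/5 = (90/91)/5 = 18/91 ≈ 0.198 in
Excess rainfall: 8.010 − 0.198 = 7.812 in; P > Ia so Q > 0
Q: (71091/9100)² ÷ (80091/9100) = 561547809/80980900 in (≈ 6.934 in)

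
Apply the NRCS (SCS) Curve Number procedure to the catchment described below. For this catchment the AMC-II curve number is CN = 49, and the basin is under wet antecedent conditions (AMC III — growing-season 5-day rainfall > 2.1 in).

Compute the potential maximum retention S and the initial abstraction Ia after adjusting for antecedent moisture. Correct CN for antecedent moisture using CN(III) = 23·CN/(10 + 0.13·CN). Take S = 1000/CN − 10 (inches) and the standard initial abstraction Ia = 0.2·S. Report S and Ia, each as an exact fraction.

S = 5100/1127 in ≈ 4.525 in; Ia = 1020/1127 in ≈ 0.905 in

Wet (AMC III): CN(III) = 23·49/(10 + 0.13·49) = 1127/(1637/100) = 112700/1637 ≈ 68.845
S = 1000/(112700/1637) − 10 = 5100/1127 in ≈ 4.525 in
Ia = 0.2·(5100/1127) = 1020/1127 in ≈ 0.905 in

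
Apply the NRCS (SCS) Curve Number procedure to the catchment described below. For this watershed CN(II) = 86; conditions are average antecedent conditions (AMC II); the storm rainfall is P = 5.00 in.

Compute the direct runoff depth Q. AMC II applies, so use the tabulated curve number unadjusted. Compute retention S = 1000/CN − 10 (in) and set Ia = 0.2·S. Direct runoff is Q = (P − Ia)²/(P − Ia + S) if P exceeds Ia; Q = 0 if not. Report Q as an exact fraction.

CN(II) = 86; AMC II needs no correction.
S = 1000/86 − 10 = 70/43 in ≈ 1.628 in
Ia = 0.2S: 0.2·1.628 = 0.326 in (exactly 14/43)
Since P=5.000 > Ia=0.326: effective rainfall P−Ia = 201/43 in
Runoff Q = (P−Ia)²/(P−Ia+S) = (4.674)²/(4.674+1.628) = 40401/11653 ≈ 3.467 in

Q = 40401/11653 in ≈ 3.467 in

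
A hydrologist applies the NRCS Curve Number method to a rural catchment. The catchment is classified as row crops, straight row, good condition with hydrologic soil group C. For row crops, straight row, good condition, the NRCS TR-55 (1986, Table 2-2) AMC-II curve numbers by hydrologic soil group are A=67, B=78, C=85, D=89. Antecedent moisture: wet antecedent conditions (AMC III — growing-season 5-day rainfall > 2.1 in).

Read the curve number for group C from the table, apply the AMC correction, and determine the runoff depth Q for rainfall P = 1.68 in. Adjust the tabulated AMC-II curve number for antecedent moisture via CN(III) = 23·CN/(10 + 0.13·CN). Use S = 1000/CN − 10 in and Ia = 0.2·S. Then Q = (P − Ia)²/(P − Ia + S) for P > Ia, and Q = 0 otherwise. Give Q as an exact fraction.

NRCS table: row crops, straight row, good condition, soil group C → CN(II) = 85
Wet (AMC III): CN(III) = 23·85/(10 + 0.13·85) = 1955/(421/20) = 39100/421 ≈ 92.874
S = 1000/(39100/421) − 10 = 300/391 in ≈ 0.767 in
Ia = 0.2·(300/391) = 60/391 in ≈ 0.153 in
P − Ia = 1.680 − 0.153 = 14922/9775 ≈ 1.527 in (> 0, runoff occurs)
Runoff Q = (P−Ia)²/(P−Ia+S) = (1.527)²/(1.527+0.767) = 37111014/36529175 ≈ 1.016 in

Q = 37111014/36529175 in ≈ 1.016 in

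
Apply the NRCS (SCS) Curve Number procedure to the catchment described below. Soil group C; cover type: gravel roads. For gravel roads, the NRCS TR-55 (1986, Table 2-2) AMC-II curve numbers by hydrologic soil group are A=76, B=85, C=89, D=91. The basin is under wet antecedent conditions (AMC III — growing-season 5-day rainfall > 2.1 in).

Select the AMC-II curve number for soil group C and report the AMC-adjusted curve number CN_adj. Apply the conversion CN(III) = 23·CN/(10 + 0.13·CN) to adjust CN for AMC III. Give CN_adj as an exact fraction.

CN_adj = 204700/2157 ≈ 94.900

NRCS table: gravel roads, soil group C → CN(II) = 89
Wet (AMC III): CN(III) = 23·89/(10 + 0.13·89) = 2047/(2157/100) = 204700/2157 ≈ 94.900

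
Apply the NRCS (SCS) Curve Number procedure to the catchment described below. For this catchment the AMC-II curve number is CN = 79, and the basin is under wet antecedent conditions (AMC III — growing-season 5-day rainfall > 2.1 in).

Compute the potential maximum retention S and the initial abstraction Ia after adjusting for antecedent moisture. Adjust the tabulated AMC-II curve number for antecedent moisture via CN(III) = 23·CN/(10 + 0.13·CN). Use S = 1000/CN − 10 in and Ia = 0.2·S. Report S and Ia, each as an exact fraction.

CN(III) from CN(II)=79: (23·79)/(10 + 0.13·79) = 181700/2027 ≈ 89.640
Retention S: 1000/CN − 10 with CN=89.640 → S = 2100/1817 ≈ 1.156 in
Ia = 0.2·(2100/1817) = 420/1817 in ≈ 0.231 in

S = 2100/1817 in ≈ 1.156 in; Ia = 420/1817 in ≈ 0.231 in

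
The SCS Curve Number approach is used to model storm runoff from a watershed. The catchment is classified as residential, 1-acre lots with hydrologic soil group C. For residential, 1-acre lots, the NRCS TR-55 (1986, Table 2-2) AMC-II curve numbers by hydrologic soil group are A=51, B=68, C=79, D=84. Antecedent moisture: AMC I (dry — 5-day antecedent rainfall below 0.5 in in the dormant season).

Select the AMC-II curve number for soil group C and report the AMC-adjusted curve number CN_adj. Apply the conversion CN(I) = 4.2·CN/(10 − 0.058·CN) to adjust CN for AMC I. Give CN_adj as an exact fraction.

CN_adj = 7900/129 ≈ 61.240

NRCS table: residential, 1-acre lots, soil group C → CN(II) = 79
Adjust CN=79 to AMC I: 4.2·79/(10 − 0.058·79) → (1659/5) ÷ (2709/500) = 7900/129 ≈ 61.240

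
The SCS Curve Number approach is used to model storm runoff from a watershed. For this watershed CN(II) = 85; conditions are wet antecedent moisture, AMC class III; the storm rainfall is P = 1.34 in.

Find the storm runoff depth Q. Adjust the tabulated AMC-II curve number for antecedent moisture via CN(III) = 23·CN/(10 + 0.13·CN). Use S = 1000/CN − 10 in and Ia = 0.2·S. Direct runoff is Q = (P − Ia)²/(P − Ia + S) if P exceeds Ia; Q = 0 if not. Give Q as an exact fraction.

Wet (AMC III): CN(III) = 23·85/(10 + 0.13·85) = 1955/(421/20) = 39100/421 ≈ 92.874
Max retention: S = 1000/(39100/421) − 10 = 300/391 in (≈ 0.767 in)
Ia = 0.2·(300/391) = 60/391 in ≈ 0.153 in
Excess rainfall: 1.340 − 0.153 = 1.187 in; P > Ia so Q > 0
Runoff Q = (P−Ia)²/(P−Ia+S) = (1.187)²/(1.187+0.767) = 538100809/746751350 ≈ 0.721 in

Q = 538100809/746751350 in ≈ 0.721 in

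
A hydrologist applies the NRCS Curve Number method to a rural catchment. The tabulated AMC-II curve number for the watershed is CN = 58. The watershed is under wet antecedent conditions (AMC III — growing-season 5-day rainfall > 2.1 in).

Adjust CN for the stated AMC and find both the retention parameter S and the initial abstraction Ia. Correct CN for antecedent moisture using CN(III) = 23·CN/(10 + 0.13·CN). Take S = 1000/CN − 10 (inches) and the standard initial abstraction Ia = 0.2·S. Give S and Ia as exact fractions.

Adjust CN=58 to AMC III: 23·58/(10 + 0.13·58) → 1334 ÷ (877/50) = 66700/877 ≈ 76.055
S = 1000/(66700/877) − 10 = 2100/667 in ≈ 3.148 in
Ia = 0.2·(2100/667) = 420/667 in ≈ 0.630 in

S = 2100/667 in ≈ 3.148 in; Ia = 420/667 in ≈ 0.630 in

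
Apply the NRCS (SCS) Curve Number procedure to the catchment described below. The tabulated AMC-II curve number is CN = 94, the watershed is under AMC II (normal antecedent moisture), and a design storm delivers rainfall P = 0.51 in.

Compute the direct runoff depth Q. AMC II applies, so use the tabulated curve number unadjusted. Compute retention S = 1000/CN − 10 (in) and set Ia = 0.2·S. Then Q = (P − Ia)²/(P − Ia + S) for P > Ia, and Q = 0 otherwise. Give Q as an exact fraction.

Q = 358801/2505100 in ≈ 0.143 in

Average conditions: CN = 94 (no AMC adjustment).
S = 1000/94 − 10 = 30/47 in ≈ 0.638 in
Ia = 0.2S: 0.2·0.638 = 0.128 in (exactly 6/47)
P − Ia = 0.510 − 0.128 = 1797/4700 ≈ 0.382 in (> 0, runoff occurs)
Q = (1797/4700)²/((1797/4700) + 30/47) = (3229209/22090000)/(4797/4700) = 358801/2505100 in ≈ 0.143 in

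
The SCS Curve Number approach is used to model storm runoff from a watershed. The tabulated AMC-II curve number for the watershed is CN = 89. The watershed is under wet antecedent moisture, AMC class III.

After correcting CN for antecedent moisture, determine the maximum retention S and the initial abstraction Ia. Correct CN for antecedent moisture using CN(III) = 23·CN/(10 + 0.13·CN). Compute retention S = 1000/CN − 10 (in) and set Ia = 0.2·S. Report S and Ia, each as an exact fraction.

S = 1100/2047 in ≈ 0.537 in; Ia = 220/2047 in ≈ 0.107 in

Wet (AMC III): CN(III) = 23·89/(10 + 0.13·89) = 2047/(2157/100) = 204700/2157 ≈ 94.900
Retention S: 1000/CN − 10 with CN=94.900 → S = 1100/2047 ≈ 0.537 in
Ia = 0.2·(1100/2047) = 220/2047 in ≈ 0.107 in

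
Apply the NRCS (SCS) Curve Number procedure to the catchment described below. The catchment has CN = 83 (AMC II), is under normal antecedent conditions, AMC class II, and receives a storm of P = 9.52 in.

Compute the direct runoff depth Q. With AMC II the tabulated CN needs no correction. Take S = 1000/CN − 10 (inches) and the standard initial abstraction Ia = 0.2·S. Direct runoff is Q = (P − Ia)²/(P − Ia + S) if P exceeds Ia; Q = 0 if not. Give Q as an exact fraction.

Q = 10510624/1413075 in ≈ 7.438 in

Average conditions: CN = 83 (no AMC adjustment).
S = 1000/83 − 10 = 170/83 in ≈ 2.048 in
Ia = 0.2·(170/83) = 34/83 in ≈ 0.410 in
Since P=9.520 > Ia=0.410: effective rainfall P−Ia = 18904/2075 in
Q = (18904/2075)²/((18904/2075) + 170/83) = (357361216/4305625)/(23154/2075) = 10510624/1413075 in ≈ 7.438 in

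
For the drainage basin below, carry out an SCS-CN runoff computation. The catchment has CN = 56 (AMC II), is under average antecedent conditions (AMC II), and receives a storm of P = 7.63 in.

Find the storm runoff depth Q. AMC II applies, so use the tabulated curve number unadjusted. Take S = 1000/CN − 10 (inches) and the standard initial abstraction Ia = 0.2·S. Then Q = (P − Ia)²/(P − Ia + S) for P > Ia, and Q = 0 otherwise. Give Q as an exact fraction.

Average conditions: CN = 56 (no AMC adjustment).
Max retention: S = 1000/56 − 10 = 55/7 in (≈ 7.857 in)
Initial abstraction Ia = S/5 = (55/7)/5 = 11/7 ≈ 1.571 in
Excess rainfall: 7.630 − 1.571 = 6.059 in; P > Ia so Q > 0
Runoff Q = (P−Ia)²/(P−Ia+S) = (6.059)²/(6.059+7.857) = 17986081/6818700 ≈ 2.638 in

Q = 17986081/6818700 in ≈ 2.638 in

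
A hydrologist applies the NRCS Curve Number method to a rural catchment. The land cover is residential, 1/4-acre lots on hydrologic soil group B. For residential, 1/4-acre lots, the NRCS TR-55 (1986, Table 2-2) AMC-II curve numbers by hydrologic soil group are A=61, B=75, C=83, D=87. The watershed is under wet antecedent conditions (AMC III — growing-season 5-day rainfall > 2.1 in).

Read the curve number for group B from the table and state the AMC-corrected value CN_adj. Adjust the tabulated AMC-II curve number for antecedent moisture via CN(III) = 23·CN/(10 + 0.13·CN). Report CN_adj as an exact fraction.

CN_adj = 6900/79 ≈ 87.342

NRCS table: residential, 1/4-acre lots, soil group B → CN(II) = 75
Wet (AMC III): CN(III) = 23·75/(10 + 0.13·75) = 1725/(79/4) = 6900/79 ≈ 87.342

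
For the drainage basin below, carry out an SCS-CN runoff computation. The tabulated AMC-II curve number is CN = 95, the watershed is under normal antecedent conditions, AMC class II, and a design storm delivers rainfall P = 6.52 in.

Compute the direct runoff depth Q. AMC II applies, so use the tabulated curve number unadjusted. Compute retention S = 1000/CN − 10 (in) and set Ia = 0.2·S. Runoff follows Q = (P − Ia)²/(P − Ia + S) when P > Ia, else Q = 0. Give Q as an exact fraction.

Average conditions: CN = 95 (no AMC adjustment).
S = 1000/95 − 10 = 10/19 in ≈ 0.526 in
Ia = 0.2·(10/19) = 2/19 in ≈ 0.105 in
Since P=6.520 > Ia=0.105: effective rainfall P−Ia = 3047/475 in
Runoff Q = (P−Ia)²/(P−Ia+S) = (6.415)²/(6.415+0.526) = 9284209/1566075 ≈ 5.928 in

Q = 9284209/1566075 in ≈ 5.928 in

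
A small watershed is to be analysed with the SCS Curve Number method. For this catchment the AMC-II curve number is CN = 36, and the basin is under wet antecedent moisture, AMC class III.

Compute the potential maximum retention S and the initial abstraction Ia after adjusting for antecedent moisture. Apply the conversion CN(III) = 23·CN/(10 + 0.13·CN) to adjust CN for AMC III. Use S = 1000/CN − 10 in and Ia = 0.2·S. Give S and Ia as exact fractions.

CN(III) from CN(II)=36: (23·36)/(10 + 0.13·36) = 20700/367 ≈ 56.403
Max retention: S = 1000/(20700/367) − 10 = 1600/207 in (≈ 7.729 in)
Initial abstraction Ia = S/5 = (1600/207)/5 = 320/207 ≈ 1.546 in

S = 1600/207 in ≈ 7.729 in; Ia = 320/207 in ≈ 1.546 in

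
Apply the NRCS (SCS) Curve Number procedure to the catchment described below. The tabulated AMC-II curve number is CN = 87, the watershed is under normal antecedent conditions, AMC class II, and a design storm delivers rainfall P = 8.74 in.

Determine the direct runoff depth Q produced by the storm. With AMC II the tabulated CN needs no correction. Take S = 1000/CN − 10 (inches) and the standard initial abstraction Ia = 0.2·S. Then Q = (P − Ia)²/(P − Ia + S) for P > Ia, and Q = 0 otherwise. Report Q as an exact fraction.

AMC II — tabulated CN = 87 applies directly.
S = 1000/87 − 10 = 130/87 in ≈ 1.494 in
Initial abstraction Ia = S/5 = (130/87)/5 = 26/87 ≈ 0.299 in
P − Ia = 8.740 − 0.299 = 36719/4350 ≈ 8.441 in (> 0, runoff occurs)
Q = (36719/4350)²/((36719/4350) + 130/87) = (1348284961/18922500)/(43219/4350) = 1348284961/188002650 in ≈ 7.172 in

Q = 1348284961/188002650 in ≈ 7.172 in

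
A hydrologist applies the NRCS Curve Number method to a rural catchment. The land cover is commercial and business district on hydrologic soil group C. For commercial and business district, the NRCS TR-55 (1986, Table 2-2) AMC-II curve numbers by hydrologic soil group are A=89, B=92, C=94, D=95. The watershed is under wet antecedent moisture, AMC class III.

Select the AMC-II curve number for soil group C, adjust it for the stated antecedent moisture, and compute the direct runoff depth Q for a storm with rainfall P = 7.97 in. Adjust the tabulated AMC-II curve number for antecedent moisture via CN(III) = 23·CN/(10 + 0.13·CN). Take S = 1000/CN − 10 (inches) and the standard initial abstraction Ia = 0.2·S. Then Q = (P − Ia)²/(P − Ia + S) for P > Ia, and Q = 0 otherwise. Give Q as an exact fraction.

Q = 731977780249/95728711700 in ≈ 7.646 in

NRCS table: commercial and business district, soil group C → CN(II) = 94
Wet (AMC III): CN(III) = 23·94/(10 + 0.13·94) = 2162/(1111/50) = 108100/1111 ≈ 97.300
Max retention: S = 1000/(108100/1111) − 10 = 300/1081 in (≈ 0.278 in)
Ia = 0.2·(300/1081) = 60/1081 in ≈ 0.056 in
Excess rainfall: 7.970 − 0.056 = 7.914 in; P > Ia so Q > 0
Runoff Q = (P−Ia)²/(P−Ia+S) = (7.914)²/(7.914+0.278) = 731977780249/95728711700 ≈ 7.646 in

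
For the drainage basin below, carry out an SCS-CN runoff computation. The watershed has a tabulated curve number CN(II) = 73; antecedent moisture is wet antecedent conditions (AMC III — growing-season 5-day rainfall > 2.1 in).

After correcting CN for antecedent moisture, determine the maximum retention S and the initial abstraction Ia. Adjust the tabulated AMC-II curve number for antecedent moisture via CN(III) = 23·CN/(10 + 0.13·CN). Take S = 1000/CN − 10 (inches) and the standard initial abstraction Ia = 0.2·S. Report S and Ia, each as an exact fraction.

S = 2700/1679 in ≈ 1.608 in; Ia = 540/1679 in ≈ 0.322 in

CN(III) from CN(II)=73: (23·73)/(10 + 0.13·73) = 167900/1949 ≈ 86.147
Retention S: 1000/CN − 10 with CN=86.147 → S = 2700/1679 ≈ 1.608 in
Initial abstraction Ia = S/5 = (2700/1679)/5 = 540/1679 ≈ 0.322 in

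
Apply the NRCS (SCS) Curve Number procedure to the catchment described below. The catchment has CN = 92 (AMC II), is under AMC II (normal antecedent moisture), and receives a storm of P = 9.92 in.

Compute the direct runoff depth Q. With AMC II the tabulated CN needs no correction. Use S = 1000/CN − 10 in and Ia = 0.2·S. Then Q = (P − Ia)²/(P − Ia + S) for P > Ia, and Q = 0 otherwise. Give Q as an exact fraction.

AMC II — tabulated CN = 92 applies directly.
S = 1000/92 − 10 = 20/23 in ≈ 0.870 in
Ia = 0.2S: 0.2·0.870 = 0.174 in (exactly 4/23)
P − Ia = 9.920 − 0.174 = 5604/575 ≈ 9.746 in (> 0, runoff occurs)
Q = (5604/575)²/((5604/575) + 20/23) = (31404816/330625)/(6104/575) = 3925602/438725 in ≈ 8.948 in

Q = 3925602/438725 in ≈ 8.948 in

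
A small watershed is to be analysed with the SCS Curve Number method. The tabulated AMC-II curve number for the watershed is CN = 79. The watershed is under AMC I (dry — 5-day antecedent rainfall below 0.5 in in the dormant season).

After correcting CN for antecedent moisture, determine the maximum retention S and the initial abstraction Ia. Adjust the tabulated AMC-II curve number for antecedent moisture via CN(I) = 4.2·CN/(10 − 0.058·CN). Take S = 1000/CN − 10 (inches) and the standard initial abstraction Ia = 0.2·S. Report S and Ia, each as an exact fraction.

S = 500/79 in ≈ 6.329 in; Ia = 100/79 in ≈ 1.266 in

Adjust CN=79 to AMC I: 4.2·79/(10 − 0.058·79) → (1659/5) ÷ (2709/500) = 7900/129 ≈ 61.240
Retention S: 1000/CN − 10 with CN=61.240 → S = 500/79 ≈ 6.329 in
Initial abstraction Ia = S/5 = (500/79)/5 = 100/79 ≈ 1.266 in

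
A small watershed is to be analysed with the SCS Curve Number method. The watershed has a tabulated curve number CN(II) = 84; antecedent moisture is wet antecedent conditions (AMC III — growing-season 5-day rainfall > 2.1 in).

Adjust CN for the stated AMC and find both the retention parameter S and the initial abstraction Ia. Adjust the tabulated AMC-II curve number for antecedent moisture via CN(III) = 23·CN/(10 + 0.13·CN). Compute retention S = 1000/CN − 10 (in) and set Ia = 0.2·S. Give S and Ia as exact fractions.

S = 400/483 in ≈ 0.828 in; Ia = 80/483 in ≈ 0.166 in

Wet (AMC III): CN(III) = 23·84/(10 + 0.13·84) = 1932/(523/25) = 48300/523 ≈ 92.352
S = 1000/(48300/523) − 10 = 400/483 in ≈ 0.828 in
Initial abstraction Ia = S/5 = (400/483)/5 = 80/483 ≈ 0.166 in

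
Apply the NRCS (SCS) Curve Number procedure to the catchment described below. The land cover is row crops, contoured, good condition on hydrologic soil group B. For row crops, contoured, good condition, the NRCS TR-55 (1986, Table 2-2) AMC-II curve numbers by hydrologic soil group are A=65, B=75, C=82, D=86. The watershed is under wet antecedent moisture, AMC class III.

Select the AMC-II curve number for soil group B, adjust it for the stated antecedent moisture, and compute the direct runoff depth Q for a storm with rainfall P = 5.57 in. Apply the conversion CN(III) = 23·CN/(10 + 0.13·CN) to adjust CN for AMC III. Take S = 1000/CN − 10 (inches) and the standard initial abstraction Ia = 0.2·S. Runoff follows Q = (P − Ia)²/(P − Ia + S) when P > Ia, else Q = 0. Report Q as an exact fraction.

NRCS table: row crops, contoured, good condition, soil group B → CN(II) = 75
Wet (AMC III): CN(III) = 23·75/(10 + 0.13·75) = 1725/(79/4) = 6900/79 ≈ 87.342
S = 1000/(6900/79) − 10 = 100/69 in ≈ 1.449 in
Initial abstraction Ia = S/5 = (100/69)/5 = 20/69 ≈ 0.290 in
Excess rainfall: 5.570 − 0.290 = 5.280 in; P > Ia so Q > 0
Q: (36433/6900)² ÷ (46433/6900) = 1327363489/320387700 in (≈ 4.143 in)

Q = 1327363489/320387700 in ≈ 4.143 in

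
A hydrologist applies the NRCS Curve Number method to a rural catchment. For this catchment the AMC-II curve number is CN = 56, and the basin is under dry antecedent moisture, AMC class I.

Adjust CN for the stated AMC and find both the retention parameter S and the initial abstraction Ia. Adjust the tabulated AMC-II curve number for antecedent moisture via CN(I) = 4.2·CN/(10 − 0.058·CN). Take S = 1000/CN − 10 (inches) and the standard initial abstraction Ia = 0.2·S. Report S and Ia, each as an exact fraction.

S = 2750/147 in ≈ 18.707 in; Ia = 550/147 in ≈ 3.741 in

Adjust CN=56 to AMC I: 4.2·56/(10 − 0.058·56) → (1176/5) ÷ (844/125) = 7350/211 ≈ 34.834
Max retention: S = 1000/(7350/211) − 10 = 2750/147 in (≈ 18.707 in)
Initial abstraction Ia = S/5 = (2750/147)/5 = 550/147 ≈ 3.741 in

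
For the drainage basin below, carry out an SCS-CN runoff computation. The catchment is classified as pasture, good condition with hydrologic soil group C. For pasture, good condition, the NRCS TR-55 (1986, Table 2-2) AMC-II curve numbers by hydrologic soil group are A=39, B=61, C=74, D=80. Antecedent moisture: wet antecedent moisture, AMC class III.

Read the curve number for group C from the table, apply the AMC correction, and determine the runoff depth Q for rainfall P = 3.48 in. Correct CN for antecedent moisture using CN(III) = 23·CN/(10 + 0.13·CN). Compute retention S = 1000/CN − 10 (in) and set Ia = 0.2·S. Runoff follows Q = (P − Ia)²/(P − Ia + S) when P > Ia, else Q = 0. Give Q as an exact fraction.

NRCS table: pasture, good condition, soil group C → CN(II) = 74
CN(III) from CN(II)=74: (23·74)/(10 + 0.13·74) = 85100/981 ≈ 86.748
Retention S: 1000/CN − 10 with CN=86.748 → S = 1300/851 ≈ 1.528 in
Initial abstraction Ia = S/5 = (1300/851)/5 = 260/851 ≈ 0.306 in
Excess rainfall: 3.480 − 0.306 = 3.174 in; P > Ia so Q > 0
Q = (67537/21275)²/((67537/21275) + 1300/851) = (4561246369/452625625)/(100037/21275) = 4561246369/2128287175 in ≈ 2.143 in

Q = 4561246369/2128287175 in ≈ 2.143 in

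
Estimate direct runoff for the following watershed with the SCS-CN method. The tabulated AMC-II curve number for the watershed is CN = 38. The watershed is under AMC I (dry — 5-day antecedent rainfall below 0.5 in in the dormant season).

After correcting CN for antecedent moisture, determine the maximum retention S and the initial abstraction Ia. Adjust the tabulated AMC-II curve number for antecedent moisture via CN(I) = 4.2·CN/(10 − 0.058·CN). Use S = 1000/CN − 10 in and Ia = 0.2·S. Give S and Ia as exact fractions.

Dry (AMC I): CN(I) = 4.2·38/(10 − 0.058·38) = (798/5)/(1949/250) = 39900/1949 ≈ 20.472
S = 1000/(39900/1949) − 10 = 15500/399 in ≈ 38.847 in
Ia = 0.2·(15500/399) = 3100/399 in ≈ 7.769 in

S = 15500/399 in ≈ 38.847 in; Ia = 3100/399 in ≈ 7.769 in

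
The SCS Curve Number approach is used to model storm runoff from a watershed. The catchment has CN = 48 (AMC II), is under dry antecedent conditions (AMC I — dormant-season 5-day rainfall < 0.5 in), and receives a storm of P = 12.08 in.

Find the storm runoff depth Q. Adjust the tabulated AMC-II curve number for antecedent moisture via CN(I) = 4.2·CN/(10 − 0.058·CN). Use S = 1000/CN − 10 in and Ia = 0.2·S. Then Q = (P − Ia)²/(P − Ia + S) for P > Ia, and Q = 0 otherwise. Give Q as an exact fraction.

Q = 118831801/81153450 in ≈ 1.464 in

CN(I) from CN(II)=48: (4.2·48)/(10 − 0.058·48) = 12600/451 ≈ 27.938
Max retention: S = 1000/(12600/451) − 10 = 1625/63 in (≈ 25.794 in)
Ia = 0.2S: 0.2·25.794 = 5.159 in (exactly 325/63)
Since P=12.080 > Ia=5.159: effective rainfall P−Ia = 10901/1575 in
Q = (10901/1575)²/((10901/1575) + 1625/63) = (118831801/2480625)/(51526/1575) = 118831801/81153450 in ≈ 1.464 in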